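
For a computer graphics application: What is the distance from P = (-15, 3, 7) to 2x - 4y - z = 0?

distance = |a·x₀ + b·y₀ + c·z₀ - d| / √(a² + b² + c²)
  = |2·(-15) + (-4)·3 + (-1)·7 - 0| / √(2² + (-4)² + (-1)²)
  = |-30 - 12 - 7 + 0| / √(4 + 16 + 1)
  = |-49| / √21
  = 49 / 4.583
  ≈ 10.69

10.69


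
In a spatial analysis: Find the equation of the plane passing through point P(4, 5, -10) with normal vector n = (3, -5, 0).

The plane through P with normal n = (a, b, c) satisfies n·(r - P) = 0,
i.e. ax + by + cz = a·x₀ + b·y₀ + c·z₀.
d = 3·4 + (-5)·5 + 0·(-10)
  = 12 - 25 + 0
  = -13
Equation: 3x - 5y = -13

3x - 5y = -13


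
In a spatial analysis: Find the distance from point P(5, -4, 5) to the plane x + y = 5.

distance = |a·x₀ + b·y₀ + c·z₀ - d| / √(a² + b² + c²)
  = |1·5 + 1·(-4) + 0·5 - 5| / √(1² + 1² + 0²)
  = |5 - 4 + 0 - 5| / √(1 + 1 + 0)
  = |-4| / √2
  = 4 / 1.414
  ≈ 2.828

2.828


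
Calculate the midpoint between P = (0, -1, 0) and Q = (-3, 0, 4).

M = ((x₁+x₂)/2, (y₁+y₂)/2, (z₁+z₂)/2)
  = ((0 - 3)/2, (-1 + 0)/2, (0 + 4)/2)
  = (-3/2, -1/2, 4/2)
  = (-1.5, -0.5, 2)

(-1.5, -0.5, 2)


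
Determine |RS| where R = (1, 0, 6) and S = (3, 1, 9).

d = √[(x₂-x₁)² + (y₂-y₁)² + (z₂-z₁)²]
  = √[2² + 1² + 3²]
  = √[4 + 1 + 9]
  = √14
  ≈ 3.742

3.742


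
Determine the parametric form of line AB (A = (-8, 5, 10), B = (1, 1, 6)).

Direction vector d = B - A = (1 + 8, 1 - 5, 6 - 10) = (9, -4, -4)
Parametric form r = A + t·d:
x = -8 + 9t, y = 5 - 4t, z = 10 - 4t

x = -8 + 9t, y = 5 - 4t, z = 10 - 4t


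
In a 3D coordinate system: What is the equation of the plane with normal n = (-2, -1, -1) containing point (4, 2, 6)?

The plane through P with normal n = (a, b, c) satisfies n·(r - P) = 0,
i.e. ax + by + cz = a·x₀ + b·y₀ + c·z₀.
d = (-2)·4 + (-1)·2 + (-1)·6
  = -8 - 2 - 6
  = -16
Equation: -2x - y - z = -16

-2x - y - z = -16


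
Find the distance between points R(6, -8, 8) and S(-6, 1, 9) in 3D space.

d = √[(x₂-x₁)² + (y₂-y₁)² + (z₂-z₁)²]
  = √[(-12)² + 9² + 1²]
  = √[144 + 81 + 1]
  = √226
  ≈ 15.03

15.03


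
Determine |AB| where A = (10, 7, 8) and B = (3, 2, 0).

d = √[(x₂-x₁)² + (y₂-y₁)² + (z₂-z₁)²]
  = √[(-7)² + (-5)² + (-8)²]
  = √[49 + 25 + 64]
  = √138
  ≈ 11.75

11.75


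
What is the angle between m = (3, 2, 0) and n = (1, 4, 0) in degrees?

m·n = 3·1 + 2·4 + 0·0 = 3 + 8 + 0 = 11
|m| = √(3² + 2² + 0²) = √13 ≈ 3.606
|n| = √(1² + 4² + 0²) = √17 ≈ 4.123
cos θ = (m·n)/(|m||n|) = 11/(3.606·4.123) ≈ 0.7399
θ = arccos(0.7399) ≈ 42.27°

42.27°


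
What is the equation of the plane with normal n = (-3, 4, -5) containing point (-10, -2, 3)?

The plane through P with normal n = (a, b, c) satisfies n·(r - P) = 0,
i.e. ax + by + cz = a·x₀ + b·y₀ + c·z₀.
d = (-3)·(-10) + 4·(-2) + (-5)·3
  = 30 - 8 - 15
  = 7
Equation: -3x + 4y - 5z = 7

-3x + 4y - 5z = 7


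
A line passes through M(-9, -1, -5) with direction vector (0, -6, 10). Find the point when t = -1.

P(t) = M + t·d
  = (-9 + 0·(-1), -1 + (-6)·(-1), -5 + 10·(-1))
  = (-9 + 0, -1 + 6, -5 - 10)
  = (-9, 5, -15)

(-9, 5, -15)


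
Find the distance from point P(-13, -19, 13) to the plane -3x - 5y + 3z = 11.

distance = |a·x₀ + b·y₀ + c·z₀ - d| / √(a² + b² + c²)
  = |(-3)·(-13) + (-5)·(-19) + 3·13 - 11| / √((-3)² + (-5)² + 3²)
  = |39 + 95 + 39 - 11| / √(9 + 25 + 9)
  = |162| / √43
  = 162 / 6.557
  ≈ 24.7

24.7


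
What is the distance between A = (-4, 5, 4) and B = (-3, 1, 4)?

d = √[(x₂-x₁)² + (y₂-y₁)² + (z₂-z₁)²]
  = √[1² + (-4)² + 0²]
  = √[1 + 16 + 0]
  = √17
  ≈ 4.123

4.123


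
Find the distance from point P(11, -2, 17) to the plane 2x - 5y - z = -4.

distance = |a·x₀ + b·y₀ + c·z₀ - d| / √(a² + b² + c²)
  = |2·11 + (-5)·(-2) + (-1)·17 - (-4)| / √(2² + (-5)² + (-1)²)
  = |22 + 10 - 17 + 4| / √(4 + 25 + 1)
  = |19| / √30
  = 19 / 5.477
  ≈ 3.469

3.469


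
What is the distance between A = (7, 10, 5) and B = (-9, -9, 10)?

d = √[(x₂-x₁)² + (y₂-y₁)² + (z₂-z₁)²]
  = √[(-16)² + (-19)² + 5²]
  = √[256 + 361 + 25]
  = √642
  ≈ 25.34

25.34


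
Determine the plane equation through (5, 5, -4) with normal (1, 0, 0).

The plane through P with normal n = (a, b, c) satisfies n·(r - P) = 0,
i.e. ax + by + cz = a·x₀ + b·y₀ + c·z₀.
d = 1·5 + 0·5 + 0·(-4)
  = 5 + 0 + 0
  = 5
Equation: x = 5

x = 5


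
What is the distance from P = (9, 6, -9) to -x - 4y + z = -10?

distance = |a·x₀ + b·y₀ + c·z₀ - d| / √(a² + b² + c²)
  = |(-1)·9 + (-4)·6 + 1·(-9) - (-10)| / √((-1)² + (-4)² + 1²)
  = |-9 - 24 - 9 + 10| / √(1 + 16 + 1)
  = |-32| / √18
  = 32 / 4.243
  ≈ 7.542

7.542


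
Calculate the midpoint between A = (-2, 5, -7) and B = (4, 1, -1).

M = ((x₁+x₂)/2, (y₁+y₂)/2, (z₁+z₂)/2)
  = ((-2 + 4)/2, (5 + 1)/2, (-7 - 1)/2)
  = (2/2, 6/2, -8/2)
  = (1, 3, -4)

(1, 3, -4)


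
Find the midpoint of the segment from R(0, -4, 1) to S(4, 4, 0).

M = ((x₁+x₂)/2, (y₁+y₂)/2, (z₁+z₂)/2)
  = ((0 + 4)/2, (-4 + 4)/2, (1 + 0)/2)
  = (4/2, 0/2, 1/2)
  = (2, 0, 0.5)

(2, 0, 0.5)


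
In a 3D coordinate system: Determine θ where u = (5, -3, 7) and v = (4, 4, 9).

u·v = 5·4 + (-3)·4 + 7·9 = 20 - 12 + 63 = 71
|u| = √(5² + (-3)² + 7²) = √83 ≈ 9.11
|v| = √(4² + 4² + 9²) = √113 ≈ 10.63
cos θ = (u·v)/(|u||v|) = 71/(9.11·10.63) ≈ 0.7331
θ = arccos(0.7331) ≈ 42.85°

42.85°


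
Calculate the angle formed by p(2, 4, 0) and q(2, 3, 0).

p·q = 2·2 + 4·3 + 0·0 = 4 + 12 + 0 = 16
|p| = √(2² + 4² + 0²) = √20 ≈ 4.472
|q| = √(2² + 3² + 0²) = √13 ≈ 3.606
cos θ = (p·q)/(|p||q|) = 16/(4.472·3.606) ≈ 0.9923
θ = arccos(0.9923) ≈ 7.125°

7.125°


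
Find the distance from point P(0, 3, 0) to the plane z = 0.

distance = |a·x₀ + b·y₀ + c·z₀ - d| / √(a² + b² + c²)
  = |0·0 + 0·3 + 1·0 - 0| / √(0² + 0² + 1²)
  = |0 + 0 + 0 + 0| / √(0 + 0 + 1)
  = |0| / √1
  = 0 / 1
  ≈ 0

0


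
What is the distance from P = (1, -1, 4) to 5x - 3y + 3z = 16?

distance = |a·x₀ + b·y₀ + c·z₀ - d| / √(a² + b² + c²)
  = |5·1 + (-3)·(-1) + 3·4 - 16| / √(5² + (-3)² + 3²)
  = |5 + 3 + 12 - 16| / √(25 + 9 + 9)
  = |4| / √43
  = 4 / 6.557
  ≈ 0.61

0.61


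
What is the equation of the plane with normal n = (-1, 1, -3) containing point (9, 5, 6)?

The plane through P with normal n = (a, b, c) satisfies n·(r - P) = 0,
i.e. ax + by + cz = a·x₀ + b·y₀ + c·z₀.
d = (-1)·9 + 1·5 + (-3)·6
  = -9 + 5 - 18
  = -22
Equation: -x + y - 3z = -22

-x + y - 3z = -22


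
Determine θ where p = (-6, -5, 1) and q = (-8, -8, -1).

p·q = (-6)·(-8) + (-5)·(-8) + 1·(-1) = 48 + 40 - 1 = 87
|p| = √((-6)² + (-5)² + 1²) = √62 ≈ 7.874
|q| = √((-8)² + (-8)² + (-1)²) = √129 ≈ 11.36
cos θ = (p·q)/(|p||q|) = 87/(7.874·11.36) ≈ 0.9728
θ = arccos(0.9728) ≈ 13.39°

13.39°


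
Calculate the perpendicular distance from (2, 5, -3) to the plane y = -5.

distance = |a·x₀ + b·y₀ + c·z₀ - d| / √(a² + b² + c²)
  = |0·2 + 1·5 + 0·(-3) - (-5)| / √(0² + 1² + 0²)
  = |0 + 5 + 0 + 5| / √(0 + 1 + 0)
  = |10| / √1
  = 10 / 1
  ≈ 10

10


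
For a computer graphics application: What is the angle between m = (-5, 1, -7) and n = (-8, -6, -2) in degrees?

m·n = (-5)·(-8) + 1·(-6) + (-7)·(-2) = 40 - 6 + 14 = 48
|m| = √((-5)² + 1² + (-7)²) = √75 ≈ 8.66
|n| = √((-8)² + (-6)² + (-2)²) = √104 ≈ 10.2
cos θ = (m·n)/(|m||n|) = 48/(8.66·10.2) ≈ 0.5435
θ = arccos(0.5435) ≈ 57.08°

57.08°


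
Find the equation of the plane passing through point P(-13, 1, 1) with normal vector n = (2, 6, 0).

The plane through P with normal n = (a, b, c) satisfies n·(r - P) = 0,
i.e. ax + by + cz = a·x₀ + b·y₀ + c·z₀.
d = 2·(-13) + 6·1 + 0·1
  = -26 + 6 + 0
  = -20
Equation: 2x + 6y = -20

2x + 6y = -20


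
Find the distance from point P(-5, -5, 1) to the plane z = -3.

distance = |a·x₀ + b·y₀ + c·z₀ - d| / √(a² + b² + c²)
  = |0·(-5) + 0·(-5) + 1·1 - (-3)| / √(0² + 0² + 1²)
  = |0 + 0 + 1 + 3| / √(0 + 0 + 1)
  = |4| / √1
  = 4 / 1
  ≈ 4

4


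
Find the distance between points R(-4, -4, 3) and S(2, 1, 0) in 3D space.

d = √[(x₂-x₁)² + (y₂-y₁)² + (z₂-z₁)²]
  = √[6² + 5² + (-3)²]
  = √[36 + 25 + 9]
  = √70
  ≈ 8.367

8.367


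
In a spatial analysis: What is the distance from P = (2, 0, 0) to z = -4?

distance = |a·x₀ + b·y₀ + c·z₀ - d| / √(a² + b² + c²)
  = |0·2 + 0·0 + 1·0 - (-4)| / √(0² + 0² + 1²)
  = |0 + 0 + 0 + 4| / √(0 + 0 + 1)
  = |4| / √1
  = 4 / 1
  ≈ 4

4


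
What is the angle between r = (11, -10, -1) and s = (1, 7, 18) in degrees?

r·s = 11·1 + (-10)·7 + (-1)·18 = 11 - 70 - 18 = -77
|r| = √(11² + (-10)² + (-1)²) = √222 ≈ 14.9
|s| = √(1² + 7² + 18²) = √374 ≈ 19.34
cos θ = (r·s)/(|r||s|) = -77/(14.9·19.34) ≈ -0.2672
θ = arccos(-0.2672) ≈ 105.5°

105.5°


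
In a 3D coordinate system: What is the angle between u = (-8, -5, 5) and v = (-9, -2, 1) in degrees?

u·v = (-8)·(-9) + (-5)·(-2) + 5·1 = 72 + 10 + 5 = 87
|u| = √((-8)² + (-5)² + 5²) = √114 ≈ 10.68
|v| = √((-9)² + (-2)² + 1²) = √86 ≈ 9.274
cos θ = (u·v)/(|u||v|) = 87/(10.68·9.274) ≈ 0.8787
θ = arccos(0.8787) ≈ 28.52°

28.52°


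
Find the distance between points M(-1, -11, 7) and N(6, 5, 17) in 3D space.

d = √[(x₂-x₁)² + (y₂-y₁)² + (z₂-z₁)²]
  = √[7² + 16² + 10²]
  = √[49 + 256 + 100]
  = √405
  ≈ 20.12

20.12


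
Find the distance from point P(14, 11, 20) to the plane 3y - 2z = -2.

distance = |a·x₀ + b·y₀ + c·z₀ - d| / √(a² + b² + c²)
  = |0·14 + 3·11 + (-2)·20 - (-2)| / √(0² + 3² + (-2)²)
  = |0 + 33 - 40 + 2| / √(0 + 9 + 4)
  = |-5| / √13
  = 5 / 3.606
  ≈ 1.387

1.387


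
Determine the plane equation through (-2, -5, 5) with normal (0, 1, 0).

The plane through P with normal n = (a, b, c) satisfies n·(r - P) = 0,
i.e. ax + by + cz = a·x₀ + b·y₀ + c·z₀.
d = 0·(-2) + 1·(-5) + 0·5
  = 0 - 5 + 0
  = -5
Equation: y = -5

y = -5


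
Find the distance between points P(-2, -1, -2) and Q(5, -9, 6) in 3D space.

d = √[(x₂-x₁)² + (y₂-y₁)² + (z₂-z₁)²]
  = √[7² + (-8)² + 8²]
  = √[49 + 64 + 64]
  = √177
  ≈ 13.3

13.3


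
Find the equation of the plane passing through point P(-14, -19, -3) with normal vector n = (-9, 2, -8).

The plane through P with normal n = (a, b, c) satisfies n·(r - P) = 0,
i.e. ax + by + cz = a·x₀ + b·y₀ + c·z₀.
d = (-9)·(-14) + 2·(-19) + (-8)·(-3)
  = 126 - 38 + 24
  = 112
Equation: -9x + 2y - 8z = 112

-9x + 2y - 8z = 112


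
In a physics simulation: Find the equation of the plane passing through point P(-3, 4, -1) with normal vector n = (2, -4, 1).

The plane through P with normal n = (a, b, c) satisfies n·(r - P) = 0,
i.e. ax + by + cz = a·x₀ + b·y₀ + c·z₀.
d = 2·(-3) + (-4)·4 + 1·(-1)
  = -6 - 16 - 1
  = -23
Equation: 2x - 4y + z = -23

2x - 4y + z = -23


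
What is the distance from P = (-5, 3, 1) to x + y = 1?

distance = |a·x₀ + b·y₀ + c·z₀ - d| / √(a² + b² + c²)
  = |1·(-5) + 1·3 + 0·1 - 1| / √(1² + 1² + 0²)
  = |-5 + 3 + 0 - 1| / √(1 + 1 + 0)
  = |-3| / √2
  = 3 / 1.414
  ≈ 2.121

2.121


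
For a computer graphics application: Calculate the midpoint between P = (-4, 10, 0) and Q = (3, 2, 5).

M = ((x₁+x₂)/2, (y₁+y₂)/2, (z₁+z₂)/2)
  = ((-4 + 3)/2, (10 + 2)/2, (0 + 5)/2)
  = (-1/2, 12/2, 5/2)
  = (-0.5, 6, 2.5)

(-0.5, 6, 2.5)


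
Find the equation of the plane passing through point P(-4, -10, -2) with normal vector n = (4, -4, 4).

The plane through P with normal n = (a, b, c) satisfies n·(r - P) = 0,
i.e. ax + by + cz = a·x₀ + b·y₀ + c·z₀.
d = 4·(-4) + (-4)·(-10) + 4·(-2)
  = -16 + 40 - 8
  = 16
Equation: 4x - 4y + 4z = 16

4x - 4y + 4z = 16


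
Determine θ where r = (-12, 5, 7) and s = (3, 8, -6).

r·s = (-12)·3 + 5·8 + 7·(-6) = -36 + 40 - 42 = -38
|r| = √((-12)² + 5² + 7²) = √218 ≈ 14.76
|s| = √(3² + 8² + (-6)²) = √109 ≈ 10.44
cos θ = (r·s)/(|r||s|) = -38/(14.76·10.44) ≈ -0.2465
θ = arccos(-0.2465) ≈ 104.3°

104.3°


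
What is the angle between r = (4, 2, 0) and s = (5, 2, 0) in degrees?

r·s = 4·5 + 2·2 + 0·0 = 20 + 4 + 0 = 24
|r| = √(4² + 2² + 0²) = √20 ≈ 4.472
|s| = √(5² + 2² + 0²) = √29 ≈ 5.385
cos θ = (r·s)/(|r||s|) = 24/(4.472·5.385) ≈ 0.9965
θ = arccos(0.9965) ≈ 4.764°

4.764°


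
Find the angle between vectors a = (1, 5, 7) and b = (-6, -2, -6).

a·b = 1·(-6) + 5·(-2) + 7·(-6) = -6 - 10 - 42 = -58
|a| = √(1² + 5² + 7²) = √75 ≈ 8.66
|b| = √((-6)² + (-2)² + (-6)²) = √76 ≈ 8.718
cos θ = (a·b)/(|a||b|) = -58/(8.66·8.718) ≈ -0.7682
θ = arccos(-0.7682) ≈ 140.2°

140.2°


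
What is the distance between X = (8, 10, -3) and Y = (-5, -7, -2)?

d = √[(x₂-x₁)² + (y₂-y₁)² + (z₂-z₁)²]
  = √[(-13)² + (-17)² + 1²]
  = √[169 + 289 + 1]
  = √459
  ≈ 21.42

21.42


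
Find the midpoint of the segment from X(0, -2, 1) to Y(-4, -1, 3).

M = ((x₁+x₂)/2, (y₁+y₂)/2, (z₁+z₂)/2)
  = ((0 - 4)/2, (-2 - 1)/2, (1 + 3)/2)
  = (-4/2, -3/2, 4/2)
  = (-2, -1.5, 2)

(-2, -1.5, 2)


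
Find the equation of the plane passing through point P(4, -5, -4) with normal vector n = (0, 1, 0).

The plane through P with normal n = (a, b, c) satisfies n·(r - P) = 0,
i.e. ax + by + cz = a·x₀ + b·y₀ + c·z₀.
d = 0·4 + 1·(-5) + 0·(-4)
  = 0 - 5 + 0
  = -5
Equation: y = -5

y = -5


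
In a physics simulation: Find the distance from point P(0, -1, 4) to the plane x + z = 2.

distance = |a·x₀ + b·y₀ + c·z₀ - d| / √(a² + b² + c²)
  = |1·0 + 0·(-1) + 1·4 - 2| / √(1² + 0² + 1²)
  = |0 + 0 + 4 - 2| / √(1 + 0 + 1)
  = |2| / √2
  = 2 / 1.414
  ≈ 1.414

1.414


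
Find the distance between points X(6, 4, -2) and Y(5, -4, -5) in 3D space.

d = √[(x₂-x₁)² + (y₂-y₁)² + (z₂-z₁)²]
  = √[(-1)² + (-8)² + (-3)²]
  = √[1 + 64 + 9]
  = √74
  ≈ 8.602

8.602


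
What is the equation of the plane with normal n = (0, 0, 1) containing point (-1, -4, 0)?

The plane through P with normal n = (a, b, c) satisfies n·(r - P) = 0,
i.e. ax + by + cz = a·x₀ + b·y₀ + c·z₀.
d = 0·(-1) + 0·(-4) + 1·0
  = 0 + 0 + 0
  = 0
Equation: z = 0

z = 0


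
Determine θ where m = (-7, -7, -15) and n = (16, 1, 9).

m·n = (-7)·16 + (-7)·1 + (-15)·9 = -112 - 7 - 135 = -254
|m| = √((-7)² + (-7)² + (-15)²) = √323 ≈ 17.97
|n| = √(16² + 1² + 9²) = √338 ≈ 18.38
cos θ = (m·n)/(|m||n|) = -254/(17.97·18.38) ≈ -0.7687
θ = arccos(-0.7687) ≈ 140.2°

140.2°


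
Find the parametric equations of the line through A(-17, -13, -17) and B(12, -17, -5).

Direction vector d = B - A = (12 + 17, -17 + 13, -5 + 17) = (29, -4, 12)
Parametric form r = A + t·d:
x = -17 + 29t, y = -13 - 4t, z = -17 + 12t

x = -17 + 29t, y = -13 - 4t, z = -17 + 12t


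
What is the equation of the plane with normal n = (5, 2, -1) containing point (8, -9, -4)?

The plane through P with normal n = (a, b, c) satisfies n·(r - P) = 0,
i.e. ax + by + cz = a·x₀ + b·y₀ + c·z₀.
d = 5·8 + 2·(-9) + (-1)·(-4)
  = 40 - 18 + 4
  = 26
Equation: 5x + 2y - z = 26

5x + 2y - z = 26


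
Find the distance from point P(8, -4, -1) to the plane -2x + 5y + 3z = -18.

distance = |a·x₀ + b·y₀ + c·z₀ - d| / √(a² + b² + c²)
  = |(-2)·8 + 5·(-4) + 3·(-1) - (-18)| / √((-2)² + 5² + 3²)
  = |-16 - 20 - 3 + 18| / √(4 + 25 + 9)
  = |-21| / √38
  = 21 / 6.164
  ≈ 3.407

3.407


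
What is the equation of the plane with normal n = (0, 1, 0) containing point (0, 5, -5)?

The plane through P with normal n = (a, b, c) satisfies n·(r - P) = 0,
i.e. ax + by + cz = a·x₀ + b·y₀ + c·z₀.
d = 0·0 + 1·5 + 0·(-5)
  = 0 + 5 + 0
  = 5
Equation: y = 5

y = 5


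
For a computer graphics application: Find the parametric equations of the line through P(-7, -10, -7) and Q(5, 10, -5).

Direction vector d = Q - P = (5 + 7, 10 + 10, -5 + 7) = (12, 20, 2)
Parametric form r = P + t·d:
x = -7 + 12t, y = -10 + 20t, z = -7 + 2t

x = -7 + 12t, y = -10 + 20t, z = -7 + 2t


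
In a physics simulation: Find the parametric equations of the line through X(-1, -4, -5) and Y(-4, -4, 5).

Direction vector d = Y - X = (-4 + 1, -4 + 4, 5 + 5) = (-3, 0, 10)
Parametric form r = X + t·d:
x = -1 - 3t, y = -4, z = -5 + 10t

x = -1 - 3t, y = -4, z = -5 + 10t


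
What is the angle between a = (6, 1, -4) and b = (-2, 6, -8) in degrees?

a·b = 6·(-2) + 1·6 + (-4)·(-8) = -12 + 6 + 32 = 26
|a| = √(6² + 1² + (-4)²) = √53 ≈ 7.28
|b| = √((-2)² + 6² + (-8)²) = √104 ≈ 10.2
cos θ = (a·b)/(|a||b|) = 26/(7.28·10.2) ≈ 0.3502
θ = arccos(0.3502) ≈ 69.5°

69.5°


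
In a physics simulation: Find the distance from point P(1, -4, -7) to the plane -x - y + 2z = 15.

distance = |a·x₀ + b·y₀ + c·z₀ - d| / √(a² + b² + c²)
  = |(-1)·1 + (-1)·(-4) + 2·(-7) - 15| / √((-1)² + (-1)² + 2²)
  = |-1 + 4 - 14 - 15| / √(1 + 1 + 4)
  = |-26| / √6
  = 26 / 2.449
  ≈ 10.61

10.61


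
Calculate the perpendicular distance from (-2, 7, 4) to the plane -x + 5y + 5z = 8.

distance = |a·x₀ + b·y₀ + c·z₀ - d| / √(a² + b² + c²)
  = |(-1)·(-2) + 5·7 + 5·4 - 8| / √((-1)² + 5² + 5²)
  = |2 + 35 + 20 - 8| / √(1 + 25 + 25)
  = |49| / √51
  = 49 / 7.141
  ≈ 6.861

6.861


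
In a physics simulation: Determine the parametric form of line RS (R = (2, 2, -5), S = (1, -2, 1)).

Direction vector d = S - R = (1 - 2, -2 - 2, 1 + 5) = (-1, -4, 6)
Parametric form r = R + t·d:
x = 2 - t, y = 2 - 4t, z = -5 + 6t

x = 2 - t, y = 2 - 4t, z = -5 + 6t


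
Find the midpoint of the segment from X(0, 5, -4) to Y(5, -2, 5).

M = ((x₁+x₂)/2, (y₁+y₂)/2, (z₁+z₂)/2)
  = ((0 + 5)/2, (5 - 2)/2, (-4 + 5)/2)
  = (5/2, 3/2, 1/2)
  = (2.5, 1.5, 0.5)

(2.5, 1.5, 0.5)


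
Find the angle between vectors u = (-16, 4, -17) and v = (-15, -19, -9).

u·v = (-16)·(-15) + 4·(-19) + (-17)·(-9) = 240 - 76 + 153 = 317
|u| = √((-16)² + 4² + (-17)²) = √561 ≈ 23.69
|v| = √((-15)² + (-19)² + (-9)²) = √667 ≈ 25.83
cos θ = (u·v)/(|u||v|) = 317/(23.69·25.83) ≈ 0.5182
θ = arccos(0.5182) ≈ 58.79°

58.79°


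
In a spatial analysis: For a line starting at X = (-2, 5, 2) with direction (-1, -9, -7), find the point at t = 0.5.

P(t) = X + t·d
  = (-2 + (-1)·0.5, 5 + (-9)·0.5, 2 + (-7)·0.5)
  = (-2 - 0.5, 5 - 4.5, 2 - 3.5)
  = (-2.5, 0.5, -1.5)

(-2.5, 0.5, -1.5)


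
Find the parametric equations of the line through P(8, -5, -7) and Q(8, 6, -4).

Direction vector d = Q - P = (8 - 8, 6 + 5, -4 + 7) = (0, 11, 3)
Parametric form r = P + t·d:
x = 8, y = -5 + 11t, z = -7 + 3t

x = 8, y = -5 + 11t, z = -7 + 3t


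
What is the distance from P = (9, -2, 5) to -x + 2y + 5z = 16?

distance = |a·x₀ + b·y₀ + c·z₀ - d| / √(a² + b² + c²)
  = |(-1)·9 + 2·(-2) + 5·5 - 16| / √((-1)² + 2² + 5²)
  = |-9 - 4 + 25 - 16| / √(1 + 4 + 25)
  = |-4| / √30
  = 4 / 5.477
  ≈ 0.7303

0.7303


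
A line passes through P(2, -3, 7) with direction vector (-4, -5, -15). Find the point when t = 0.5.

P(t) = P + t·d
  = (2 + (-4)·0.5, -3 + (-5)·0.5, 7 + (-15)·0.5)
  = (2 - 2, -3 - 2.5, 7 - 7.5)
  = (0, -5.5, -0.5)

(0, -5.5, -0.5)


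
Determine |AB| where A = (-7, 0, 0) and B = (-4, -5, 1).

d = √[(x₂-x₁)² + (y₂-y₁)² + (z₂-z₁)²]
  = √[3² + (-5)² + 1²]
  = √[9 + 25 + 1]
  = √35
  ≈ 5.916

5.916


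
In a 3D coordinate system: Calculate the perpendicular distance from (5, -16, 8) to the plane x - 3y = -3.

distance = |a·x₀ + b·y₀ + c·z₀ - d| / √(a² + b² + c²)
  = |1·5 + (-3)·(-16) + 0·8 - (-3)| / √(1² + (-3)² + 0²)
  = |5 + 48 + 0 + 3| / √(1 + 9 + 0)
  = |56| / √10
  = 56 / 3.162
  ≈ 17.71

17.71


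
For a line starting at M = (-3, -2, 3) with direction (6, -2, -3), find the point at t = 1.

P(t) = M + t·d
  = (-3 + 6·1, -2 + (-2)·1, 3 + (-3)·1)
  = (-3 + 6, -2 - 2, 3 - 3)
  = (3, -4, 0)

(3, -4, 0)


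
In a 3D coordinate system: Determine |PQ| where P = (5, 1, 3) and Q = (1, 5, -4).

d = √[(x₂-x₁)² + (y₂-y₁)² + (z₂-z₁)²]
  = √[(-4)² + 4² + (-7)²]
  = √[16 + 16 + 49]
  = √81
  ≈ 9

9


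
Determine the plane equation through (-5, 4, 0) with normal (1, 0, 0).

The plane through P with normal n = (a, b, c) satisfies n·(r - P) = 0,
i.e. ax + by + cz = a·x₀ + b·y₀ + c·z₀.
d = 1·(-5) + 0·4 + 0·0
  = -5 + 0 + 0
  = -5
Equation: x = -5

x = -5


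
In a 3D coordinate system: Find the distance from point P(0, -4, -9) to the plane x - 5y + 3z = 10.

distance = |a·x₀ + b·y₀ + c·z₀ - d| / √(a² + b² + c²)
  = |1·0 + (-5)·(-4) + 3·(-9) - 10| / √(1² + (-5)² + 3²)
  = |0 + 20 - 27 - 10| / √(1 + 25 + 9)
  = |-17| / √35
  = 17 / 5.916
  ≈ 2.874

2.874


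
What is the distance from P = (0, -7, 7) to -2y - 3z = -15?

distance = |a·x₀ + b·y₀ + c·z₀ - d| / √(a² + b² + c²)
  = |0·0 + (-2)·(-7) + (-3)·7 - (-15)| / √(0² + (-2)² + (-3)²)
  = |0 + 14 - 21 + 15| / √(0 + 4 + 9)
  = |8| / √13
  = 8 / 3.606
  ≈ 2.219

2.219


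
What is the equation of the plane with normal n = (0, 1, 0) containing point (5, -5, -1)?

The plane through P with normal n = (a, b, c) satisfies n·(r - P) = 0,
i.e. ax + by + cz = a·x₀ + b·y₀ + c·z₀.
d = 0·5 + 1·(-5) + 0·(-1)
  = 0 - 5 + 0
  = -5
Equation: y = -5

y = -5


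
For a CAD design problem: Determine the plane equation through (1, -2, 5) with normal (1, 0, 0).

The plane through P with normal n = (a, b, c) satisfies n·(r - P) = 0,
i.e. ax + by + cz = a·x₀ + b·y₀ + c·z₀.
d = 1·1 + 0·(-2) + 0·5
  = 1 + 0 + 0
  = 1
Equation: x = 1

x = 1


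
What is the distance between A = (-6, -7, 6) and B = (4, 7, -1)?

d = √[(x₂-x₁)² + (y₂-y₁)² + (z₂-z₁)²]
  = √[10² + 14² + (-7)²]
  = √[100 + 196 + 49]
  = √345
  ≈ 18.57

18.57


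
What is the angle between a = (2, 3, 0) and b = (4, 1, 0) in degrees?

a·b = 2·4 + 3·1 + 0·0 = 8 + 3 + 0 = 11
|a| = √(2² + 3² + 0²) = √13 ≈ 3.606
|b| = √(4² + 1² + 0²) = √17 ≈ 4.123
cos θ = (a·b)/(|a||b|) = 11/(3.606·4.123) ≈ 0.7399
θ = arccos(0.7399) ≈ 42.27°

42.27°


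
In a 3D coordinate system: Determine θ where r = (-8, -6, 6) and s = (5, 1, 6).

r·s = (-8)·5 + (-6)·1 + 6·6 = -40 - 6 + 36 = -10
|r| = √((-8)² + (-6)² + 6²) = √136 ≈ 11.66
|s| = √(5² + 1² + 6²) = √62 ≈ 7.874
cos θ = (r·s)/(|r||s|) = -10/(11.66·7.874) ≈ -0.1089
θ = arccos(-0.1089) ≈ 96.25°

96.25°


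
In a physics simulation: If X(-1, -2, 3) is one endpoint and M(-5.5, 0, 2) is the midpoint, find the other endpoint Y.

Y = 2M - X
  = (2·(-5.5) - (-1), 2·0 - (-2), 2·2 - 3)
  = (-11 + 1, 0 + 2, 4 - 3)
  = (-10, 2, 1)

(-10, 2, 1)


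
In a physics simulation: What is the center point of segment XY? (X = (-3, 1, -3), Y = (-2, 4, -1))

M = ((x₁+x₂)/2, (y₁+y₂)/2, (z₁+z₂)/2)
  = ((-3 - 2)/2, (1 + 4)/2, (-3 - 1)/2)
  = (-5/2, 5/2, -4/2)
  = (-2.5, 2.5, -2)

(-2.5, 2.5, -2)


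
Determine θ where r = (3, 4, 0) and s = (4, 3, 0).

r·s = 3·4 + 4·3 + 0·0 = 12 + 12 + 0 = 24
|r| = √(3² + 4² + 0²) = √25 ≈ 5
|s| = √(4² + 3² + 0²) = √25 ≈ 5
cos θ = (r·s)/(|r||s|) = 24/(5·5) ≈ 0.96
θ = arccos(0.96) ≈ 16.26°

16.26°


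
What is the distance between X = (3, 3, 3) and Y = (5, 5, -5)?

d = √[(x₂-x₁)² + (y₂-y₁)² + (z₂-z₁)²]
  = √[2² + 2² + (-8)²]
  = √[4 + 4 + 64]
  = √72
  ≈ 8.485

8.485


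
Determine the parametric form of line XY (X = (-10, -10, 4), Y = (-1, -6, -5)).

Direction vector d = Y - X = (-1 + 10, -6 + 10, -5 - 4) = (9, 4, -9)
Parametric form r = X + t·d:
x = -10 + 9t, y = -10 + 4t, z = 4 - 9t

x = -10 + 9t, y = -10 + 4t, z = 4 - 9t


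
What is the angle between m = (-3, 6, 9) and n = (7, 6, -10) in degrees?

m·n = (-3)·7 + 6·6 + 9·(-10) = -21 + 36 - 90 = -75
|m| = √((-3)² + 6² + 9²) = √126 ≈ 11.22
|n| = √(7² + 6² + (-10)²) = √185 ≈ 13.6
cos θ = (m·n)/(|m||n|) = -75/(11.22·13.6) ≈ -0.4912
θ = arccos(-0.4912) ≈ 119.4°

119.4°


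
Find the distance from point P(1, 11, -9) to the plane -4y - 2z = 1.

distance = |a·x₀ + b·y₀ + c·z₀ - d| / √(a² + b² + c²)
  = |0·1 + (-4)·11 + (-2)·(-9) - 1| / √(0² + (-4)² + (-2)²)
  = |0 - 44 + 18 - 1| / √(0 + 16 + 4)
  = |-27| / √20
  = 27 / 4.472
  ≈ 6.037

6.037


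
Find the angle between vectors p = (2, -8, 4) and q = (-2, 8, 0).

p·q = 2·(-2) + (-8)·8 + 4·0 = -4 - 64 + 0 = -68
|p| = √(2² + (-8)² + 4²) = √84 ≈ 9.165
|q| = √((-2)² + 8² + 0²) = √68 ≈ 8.246
cos θ = (p·q)/(|p||q|) = -68/(9.165·8.246) ≈ -0.8997
θ = arccos(-0.8997) ≈ 154.1°

154.1°


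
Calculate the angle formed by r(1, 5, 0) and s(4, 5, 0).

r·s = 1·4 + 5·5 + 0·0 = 4 + 25 + 0 = 29
|r| = √(1² + 5² + 0²) = √26 ≈ 5.099
|s| = √(4² + 5² + 0²) = √41 ≈ 6.403
cos θ = (r·s)/(|r||s|) = 29/(5.099·6.403) ≈ 0.8882
θ = arccos(0.8882) ≈ 27.35°

27.35°


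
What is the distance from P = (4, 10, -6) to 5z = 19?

distance = |a·x₀ + b·y₀ + c·z₀ - d| / √(a² + b² + c²)
  = |0·4 + 0·10 + 5·(-6) - 19| / √(0² + 0² + 5²)
  = |0 + 0 - 30 - 19| / √(0 + 0 + 25)
  = |-49| / √25
  = 49 / 5
  ≈ 9.8

9.8


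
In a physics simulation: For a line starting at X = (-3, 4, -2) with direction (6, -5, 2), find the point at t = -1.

P(t) = X + t·d
  = (-3 + 6·(-1), 4 + (-5)·(-1), -2 + 2·(-1))
  = (-3 - 6, 4 + 5, -2 - 2)
  = (-9, 9, -4)

(-9, 9, -4)


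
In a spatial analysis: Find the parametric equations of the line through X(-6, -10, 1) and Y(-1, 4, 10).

Direction vector d = Y - X = (-1 + 6, 4 + 10, 10 - 1) = (5, 14, 9)
Parametric form r = X + t·d:
x = -6 + 5t, y = -10 + 14t, z = 1 + 9t

x = -6 + 5t, y = -10 + 14t, z = 1 + 9t


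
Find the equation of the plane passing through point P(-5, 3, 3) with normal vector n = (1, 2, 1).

The plane through P with normal n = (a, b, c) satisfies n·(r - P) = 0,
i.e. ax + by + cz = a·x₀ + b·y₀ + c·z₀.
d = 1·(-5) + 2·3 + 1·3
  = -5 + 6 + 3
  = 4
Equation: x + 2y + z = 4

x + 2y + z = 4


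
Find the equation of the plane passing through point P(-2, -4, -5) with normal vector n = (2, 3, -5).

The plane through P with normal n = (a, b, c) satisfies n·(r - P) = 0,
i.e. ax + by + cz = a·x₀ + b·y₀ + c·z₀.
d = 2·(-2) + 3·(-4) + (-5)·(-5)
  = -4 - 12 + 25
  = 9
Equation: 2x + 3y - 5z = 9

2x + 3y - 5z = 9


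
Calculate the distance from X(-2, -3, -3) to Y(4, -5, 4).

d = √[(x₂-x₁)² + (y₂-y₁)² + (z₂-z₁)²]
  = √[6² + (-2)² + 7²]
  = √[36 + 4 + 49]
  = √89
  ≈ 9.434

9.434


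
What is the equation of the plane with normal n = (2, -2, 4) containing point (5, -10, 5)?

The plane through P with normal n = (a, b, c) satisfies n·(r - P) = 0,
i.e. ax + by + cz = a·x₀ + b·y₀ + c·z₀.
d = 2·5 + (-2)·(-10) + 4·5
  = 10 + 20 + 20
  = 50
Equation: 2x - 2y + 4z = 50

2x - 2y + 4z = 50


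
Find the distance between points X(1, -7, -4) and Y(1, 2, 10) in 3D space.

d = √[(x₂-x₁)² + (y₂-y₁)² + (z₂-z₁)²]
  = √[0² + 9² + 14²]
  = √[0 + 81 + 196]
  = √277
  ≈ 16.64

16.64


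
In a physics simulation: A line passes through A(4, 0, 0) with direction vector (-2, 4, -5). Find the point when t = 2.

P(t) = A + t·d
  = (4 + (-2)·2, 0 + 4·2, 0 + (-5)·2)
  = (4 - 4, 0 + 8, 0 - 10)
  = (0, 8, -10)

(0, 8, -10)


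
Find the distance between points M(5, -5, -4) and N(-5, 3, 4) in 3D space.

d = √[(x₂-x₁)² + (y₂-y₁)² + (z₂-z₁)²]
  = √[(-10)² + 8² + 8²]
  = √[100 + 64 + 64]
  = √228
  ≈ 15.1

15.1


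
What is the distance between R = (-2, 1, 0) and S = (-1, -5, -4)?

d = √[(x₂-x₁)² + (y₂-y₁)² + (z₂-z₁)²]
  = √[1² + (-6)² + (-4)²]
  = √[1 + 36 + 16]
  = √53
  ≈ 7.28

7.28


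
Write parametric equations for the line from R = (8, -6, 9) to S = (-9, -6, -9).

Direction vector d = S - R = (-9 - 8, -6 + 6, -9 - 9) = (-17, 0, -18)
Parametric form r = R + t·d:
x = 8 - 17t, y = -6, z = 9 - 18t

x = 8 - 17t, y = -6, z = 9 - 18t


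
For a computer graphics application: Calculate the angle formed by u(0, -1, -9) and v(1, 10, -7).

u·v = 0·1 + (-1)·10 + (-9)·(-7) = 0 - 10 + 63 = 53
|u| = √(0² + (-1)² + (-9)²) = √82 ≈ 9.055
|v| = √(1² + 10² + (-7)²) = √150 ≈ 12.25
cos θ = (u·v)/(|u||v|) = 53/(9.055·12.25) ≈ 0.4779
θ = arccos(0.4779) ≈ 61.45°

61.45°


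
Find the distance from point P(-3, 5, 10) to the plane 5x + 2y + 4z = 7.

distance = |a·x₀ + b·y₀ + c·z₀ - d| / √(a² + b² + c²)
  = |5·(-3) + 2·5 + 4·10 - 7| / √(5² + 2² + 4²)
  = |-15 + 10 + 40 - 7| / √(25 + 4 + 16)
  = |28| / √45
  = 28 / 6.708
  ≈ 4.174

4.174


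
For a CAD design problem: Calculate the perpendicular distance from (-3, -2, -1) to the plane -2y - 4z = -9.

distance = |a·x₀ + b·y₀ + c·z₀ - d| / √(a² + b² + c²)
  = |0·(-3) + (-2)·(-2) + (-4)·(-1) - (-9)| / √(0² + (-2)² + (-4)²)
  = |0 + 4 + 4 + 9| / √(0 + 4 + 16)
  = |17| / √20
  = 17 / 4.472
  ≈ 3.801

3.801


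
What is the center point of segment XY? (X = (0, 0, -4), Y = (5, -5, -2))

M = ((x₁+x₂)/2, (y₁+y₂)/2, (z₁+z₂)/2)
  = ((0 + 5)/2, (0 - 5)/2, (-4 - 2)/2)
  = (5/2, -5/2, -6/2)
  = (2.5, -2.5, -3)

(2.5, -2.5, -3)


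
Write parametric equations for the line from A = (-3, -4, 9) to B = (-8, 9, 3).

Direction vector d = B - A = (-8 + 3, 9 + 4, 3 - 9) = (-5, 13, -6)
Parametric form r = A + t·d:
x = -3 - 5t, y = -4 + 13t, z = 9 - 6t

x = -3 - 5t, y = -4 + 13t, z = 9 - 6t


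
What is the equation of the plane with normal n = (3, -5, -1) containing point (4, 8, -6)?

The plane through P with normal n = (a, b, c) satisfies n·(r - P) = 0,
i.e. ax + by + cz = a·x₀ + b·y₀ + c·z₀.
d = 3·4 + (-5)·8 + (-1)·(-6)
  = 12 - 40 + 6
  = -22
Equation: 3x - 5y - z = -22

3x - 5y - z = -22


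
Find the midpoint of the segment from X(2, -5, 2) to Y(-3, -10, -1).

M = ((x₁+x₂)/2, (y₁+y₂)/2, (z₁+z₂)/2)
  = ((2 - 3)/2, (-5 - 10)/2, (2 - 1)/2)
  = (-1/2, -15/2, 1/2)
  = (-0.5, -7.5, 0.5)

(-0.5, -7.5, 0.5)


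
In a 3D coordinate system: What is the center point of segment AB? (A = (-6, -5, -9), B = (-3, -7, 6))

M = ((x₁+x₂)/2, (y₁+y₂)/2, (z₁+z₂)/2)
  = ((-6 - 3)/2, (-5 - 7)/2, (-9 + 6)/2)
  = (-9/2, -12/2, -3/2)
  = (-4.5, -6, -1.5)

(-4.5, -6, -1.5)


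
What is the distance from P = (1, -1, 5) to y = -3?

distance = |a·x₀ + b·y₀ + c·z₀ - d| / √(a² + b² + c²)
  = |0·1 + 1·(-1) + 0·5 - (-3)| / √(0² + 1² + 0²)
  = |0 - 1 + 0 + 3| / √(0 + 1 + 0)
  = |2| / √1
  = 2 / 1
  ≈ 2

2


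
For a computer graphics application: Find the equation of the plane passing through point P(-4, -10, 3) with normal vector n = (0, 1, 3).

The plane through P with normal n = (a, b, c) satisfies n·(r - P) = 0,
i.e. ax + by + cz = a·x₀ + b·y₀ + c·z₀.
d = 0·(-4) + 1·(-10) + 3·3
  = 0 - 10 + 9
  = -1
Equation: y + 3z = -1

y + 3z = -1


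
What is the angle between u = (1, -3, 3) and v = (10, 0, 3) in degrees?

u·v = 1·10 + (-3)·0 + 3·3 = 10 + 0 + 9 = 19
|u| = √(1² + (-3)² + 3²) = √19 ≈ 4.359
|v| = √(10² + 0² + 3²) = √109 ≈ 10.44
cos θ = (u·v)/(|u||v|) = 19/(4.359·10.44) ≈ 0.4175
θ = arccos(0.4175) ≈ 65.32°

65.32°


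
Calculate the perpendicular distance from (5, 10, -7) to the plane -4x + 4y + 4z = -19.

distance = |a·x₀ + b·y₀ + c·z₀ - d| / √(a² + b² + c²)
  = |(-4)·5 + 4·10 + 4·(-7) - (-19)| / √((-4)² + 4² + 4²)
  = |-20 + 40 - 28 + 19| / √(16 + 16 + 16)
  = |11| / √48
  = 11 / 6.928
  ≈ 1.588

1.588


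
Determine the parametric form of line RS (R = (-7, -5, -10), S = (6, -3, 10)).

Direction vector d = S - R = (6 + 7, -3 + 5, 10 + 10) = (13, 2, 20)
Parametric form r = R + t·d:
x = -7 + 13t, y = -5 + 2t, z = -10 + 20t

x = -7 + 13t, y = -5 + 2t, z = -10 + 20t


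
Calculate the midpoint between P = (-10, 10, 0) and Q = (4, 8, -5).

M = ((x₁+x₂)/2, (y₁+y₂)/2, (z₁+z₂)/2)
  = ((-10 + 4)/2, (10 + 8)/2, (0 - 5)/2)
  = (-6/2, 18/2, -5/2)
  = (-3, 9, -2.5)

(-3, 9, -2.5)


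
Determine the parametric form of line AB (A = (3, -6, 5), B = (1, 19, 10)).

Direction vector d = B - A = (1 - 3, 19 + 6, 10 - 5) = (-2, 25, 5)
Parametric form r = A + t·d:
x = 3 - 2t, y = -6 + 25t, z = 5 + 5t

x = 3 - 2t, y = -6 + 25t, z = 5 + 5t


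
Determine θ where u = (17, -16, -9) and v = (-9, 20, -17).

u·v = 17·(-9) + (-16)·20 + (-9)·(-17) = -153 - 320 + 153 = -320
|u| = √(17² + (-16)² + (-9)²) = √626 ≈ 25.02
|v| = √((-9)² + 20² + (-17)²) = √770 ≈ 27.75
cos θ = (u·v)/(|u||v|) = -320/(25.02·27.75) ≈ -0.4609
θ = arccos(-0.4609) ≈ 117.4°

117.4°


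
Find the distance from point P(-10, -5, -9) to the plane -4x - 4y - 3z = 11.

distance = |a·x₀ + b·y₀ + c·z₀ - d| / √(a² + b² + c²)
  = |(-4)·(-10) + (-4)·(-5) + (-3)·(-9) - 11| / √((-4)² + (-4)² + (-3)²)
  = |40 + 20 + 27 - 11| / √(16 + 16 + 9)
  = |76| / √41
  = 76 / 6.403
  ≈ 11.87

11.87


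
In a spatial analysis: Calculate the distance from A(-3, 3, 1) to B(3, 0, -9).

d = √[(x₂-x₁)² + (y₂-y₁)² + (z₂-z₁)²]
  = √[6² + (-3)² + (-10)²]
  = √[36 + 9 + 100]
  = √145
  ≈ 12.04

12.04


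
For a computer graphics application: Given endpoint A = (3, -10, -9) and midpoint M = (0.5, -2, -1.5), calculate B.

B = 2M - A
  = (2·0.5 - 3, 2·(-2) - (-10), 2·(-1.5) - (-9))
  = (1 - 3, -4 + 10, -3 + 9)
  = (-2, 6, 6)

(-2, 6, 6)


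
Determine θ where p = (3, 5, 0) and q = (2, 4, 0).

p·q = 3·2 + 5·4 + 0·0 = 6 + 20 + 0 = 26
|p| = √(3² + 5² + 0²) = √34 ≈ 5.831
|q| = √(2² + 4² + 0²) = √20 ≈ 4.472
cos θ = (p·q)/(|p||q|) = 26/(5.831·4.472) ≈ 0.9971
θ = arccos(0.9971) ≈ 4.399°

4.399°


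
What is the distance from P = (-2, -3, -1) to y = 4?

distance = |a·x₀ + b·y₀ + c·z₀ - d| / √(a² + b² + c²)
  = |0·(-2) + 1·(-3) + 0·(-1) - 4| / √(0² + 1² + 0²)
  = |0 - 3 + 0 - 4| / √(0 + 1 + 0)
  = |-7| / √1
  = 7 / 1
  ≈ 7

7


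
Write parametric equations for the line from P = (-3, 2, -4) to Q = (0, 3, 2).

Direction vector d = Q - P = (0 + 3, 3 - 2, 2 + 4) = (3, 1, 6)
Parametric form r = P + t·d:
x = -3 + 3t, y = 2 + t, z = -4 + 6t

x = -3 + 3t, y = 2 + t, z = -4 + 6t


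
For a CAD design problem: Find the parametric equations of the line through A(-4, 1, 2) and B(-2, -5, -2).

Direction vector d = B - A = (-2 + 4, -5 - 1, -2 - 2) = (2, -6, -4)
Parametric form r = A + t·d:
x = -4 + 2t, y = 1 - 6t, z = 2 - 4t

x = -4 + 2t, y = 1 - 6t, z = 2 - 4t


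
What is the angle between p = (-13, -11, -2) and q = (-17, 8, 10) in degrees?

p·q = (-13)·(-17) + (-11)·8 + (-2)·10 = 221 - 88 - 20 = 113
|p| = √((-13)² + (-11)² + (-2)²) = √294 ≈ 17.15
|q| = √((-17)² + 8² + 10²) = √453 ≈ 21.28
cos θ = (p·q)/(|p||q|) = 113/(17.15·21.28) ≈ 0.3096
θ = arccos(0.3096) ≈ 71.96°

71.96°


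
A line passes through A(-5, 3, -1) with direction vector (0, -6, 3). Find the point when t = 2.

P(t) = A + t·d
  = (-5 + 0·2, 3 + (-6)·2, -1 + 3·2)
  = (-5 + 0, 3 - 12, -1 + 6)
  = (-5, -9, 5)

(-5, -9, 5)


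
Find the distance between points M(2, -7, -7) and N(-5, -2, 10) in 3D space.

d = √[(x₂-x₁)² + (y₂-y₁)² + (z₂-z₁)²]
  = √[(-7)² + 5² + 17²]
  = √[49 + 25 + 289]
  = √363
  ≈ 19.05

19.05


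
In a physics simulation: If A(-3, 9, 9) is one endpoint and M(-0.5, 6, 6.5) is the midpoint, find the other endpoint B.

B = 2M - A
  = (2·(-0.5) - (-3), 2·6 - 9, 2·6.5 - 9)
  = (-1 + 3, 12 - 9, 13 - 9)
  = (2, 3, 4)

(2, 3, 4)


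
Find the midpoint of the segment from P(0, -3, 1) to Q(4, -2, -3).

M = ((x₁+x₂)/2, (y₁+y₂)/2, (z₁+z₂)/2)
  = ((0 + 4)/2, (-3 - 2)/2, (1 - 3)/2)
  = (4/2, -5/2, -2/2)
  = (2, -2.5, -1)

(2, -2.5, -1)


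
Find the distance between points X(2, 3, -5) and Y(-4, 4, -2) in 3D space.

d = √[(x₂-x₁)² + (y₂-y₁)² + (z₂-z₁)²]
  = √[(-6)² + 1² + 3²]
  = √[36 + 1 + 9]
  = √46
  ≈ 6.782

6.782


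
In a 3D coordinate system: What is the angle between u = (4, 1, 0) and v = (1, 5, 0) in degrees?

u·v = 4·1 + 1·5 + 0·0 = 4 + 5 + 0 = 9
|u| = √(4² + 1² + 0²) = √17 ≈ 4.123
|v| = √(1² + 5² + 0²) = √26 ≈ 5.099
cos θ = (u·v)/(|u||v|) = 9/(4.123·5.099) ≈ 0.4281
θ = arccos(0.4281) ≈ 64.65°

64.65°


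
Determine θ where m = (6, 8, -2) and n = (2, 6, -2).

m·n = 6·2 + 8·6 + (-2)·(-2) = 12 + 48 + 4 = 64
|m| = √(6² + 8² + (-2)²) = √104 ≈ 10.2
|n| = √(2² + 6² + (-2)²) = √44 ≈ 6.633
cos θ = (m·n)/(|m||n|) = 64/(10.2·6.633) ≈ 0.9461
θ = arccos(0.9461) ≈ 18.9°

18.9°


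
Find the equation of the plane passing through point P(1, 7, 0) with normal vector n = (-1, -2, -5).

The plane through P with normal n = (a, b, c) satisfies n·(r - P) = 0,
i.e. ax + by + cz = a·x₀ + b·y₀ + c·z₀.
d = (-1)·1 + (-2)·7 + (-5)·0
  = -1 - 14 + 0
  = -15
Equation: -x - 2y - 5z = -15

-x - 2y - 5z = -15


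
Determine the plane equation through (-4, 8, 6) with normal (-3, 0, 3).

The plane through P with normal n = (a, b, c) satisfies n·(r - P) = 0,
i.e. ax + by + cz = a·x₀ + b·y₀ + c·z₀.
d = (-3)·(-4) + 0·8 + 3·6
  = 12 + 0 + 18
  = 30
Equation: -3x + 3z = 30

-3x + 3z = 30


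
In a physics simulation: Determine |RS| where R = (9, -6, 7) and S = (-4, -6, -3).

d = √[(x₂-x₁)² + (y₂-y₁)² + (z₂-z₁)²]
  = √[(-13)² + 0² + (-10)²]
  = √[169 + 0 + 100]
  = √269
  ≈ 16.4

16.4


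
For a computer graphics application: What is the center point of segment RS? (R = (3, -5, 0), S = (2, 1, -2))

M = ((x₁+x₂)/2, (y₁+y₂)/2, (z₁+z₂)/2)
  = ((3 + 2)/2, (-5 + 1)/2, (0 - 2)/2)
  = (5/2, -4/2, -2/2)
  = (2.5, -2, -1)

(2.5, -2, -1)


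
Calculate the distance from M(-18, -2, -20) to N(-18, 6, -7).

d = √[(x₂-x₁)² + (y₂-y₁)² + (z₂-z₁)²]
  = √[0² + 8² + 13²]
  = √[0 + 64 + 169]
  = √233
  ≈ 15.26

15.26


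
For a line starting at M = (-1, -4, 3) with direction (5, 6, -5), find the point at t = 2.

P(t) = M + t·d
  = (-1 + 5·2, -4 + 6·2, 3 + (-5)·2)
  = (-1 + 10, -4 + 12, 3 - 10)
  = (9, 8, -7)

(9, 8, -7)


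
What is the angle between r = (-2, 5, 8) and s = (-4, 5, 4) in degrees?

r·s = (-2)·(-4) + 5·5 + 8·4 = 8 + 25 + 32 = 65
|r| = √((-2)² + 5² + 8²) = √93 ≈ 9.644
|s| = √((-4)² + 5² + 4²) = √57 ≈ 7.55
cos θ = (r·s)/(|r||s|) = 65/(9.644·7.55) ≈ 0.8928
θ = arccos(0.8928) ≈ 26.78°

26.78°


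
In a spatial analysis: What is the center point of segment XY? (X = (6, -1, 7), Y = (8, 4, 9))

M = ((x₁+x₂)/2, (y₁+y₂)/2, (z₁+z₂)/2)
  = ((6 + 8)/2, (-1 + 4)/2, (7 + 9)/2)
  = (14/2, 3/2, 16/2)
  = (7, 1.5, 8)

(7, 1.5, 8)
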